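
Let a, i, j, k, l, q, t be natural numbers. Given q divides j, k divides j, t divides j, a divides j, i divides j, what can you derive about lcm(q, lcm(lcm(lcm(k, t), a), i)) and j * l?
lcm(q, lcm(lcm(lcm(k, t), a), i)) divides j * l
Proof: Because k divides j and t divides j, lcm(k, t) divides j. a divides j, so lcm(lcm(k, t), a) divides j. i divides j, so lcm(lcm(lcm(k, t), a), i) divides j. Because q divides j, lcm(q, lcm(lcm(lcm(k, t), a), i)) divides j. Then lcm(q, lcm(lcm(lcm(k, t), a), i)) divides j * l.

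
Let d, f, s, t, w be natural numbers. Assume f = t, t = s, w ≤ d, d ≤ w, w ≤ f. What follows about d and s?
d ≤ s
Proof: f = t and t = s, therefore f = s. w ≤ d and d ≤ w, so w = d. w ≤ f, so d ≤ f. Since f = s, d ≤ s.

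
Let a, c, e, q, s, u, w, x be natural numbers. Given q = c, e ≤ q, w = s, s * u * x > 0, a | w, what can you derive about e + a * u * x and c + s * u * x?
e + a * u * x ≤ c + s * u * x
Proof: From q = c and e ≤ q, e ≤ c. w = s and a | w, so a | s. Then a * u | s * u. Then a * u * x | s * u * x. s * u * x > 0, so a * u * x ≤ s * u * x. Since e ≤ c, e + a * u * x ≤ c + s * u * x.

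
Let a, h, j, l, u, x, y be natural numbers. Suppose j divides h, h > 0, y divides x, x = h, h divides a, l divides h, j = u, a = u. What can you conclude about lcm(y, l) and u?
lcm(y, l) ≤ u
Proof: Since a = u and h divides a, h divides u. j = u and j divides h, hence u divides h. From h divides u, h = u. x = h and y divides x, therefore y divides h. l divides h, so lcm(y, l) divides h. h > 0, so lcm(y, l) ≤ h. Since h = u, lcm(y, l) ≤ u.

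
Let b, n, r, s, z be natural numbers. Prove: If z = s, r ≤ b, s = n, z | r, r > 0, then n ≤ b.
From z = s and z | r, s | r. Since r > 0, s ≤ r. r ≤ b, so s ≤ b. s = n, so n ≤ b.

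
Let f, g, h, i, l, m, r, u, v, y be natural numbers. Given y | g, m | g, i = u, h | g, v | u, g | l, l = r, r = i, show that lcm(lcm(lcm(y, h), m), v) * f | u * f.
y | g and h | g, thus lcm(y, h) | g. Since m | g, lcm(lcm(y, h), m) | g. l = r and r = i, thus l = i. Since i = u, l = u. Since g | l, g | u. Since lcm(lcm(y, h), m) | g, lcm(lcm(y, h), m) | u. v | u, so lcm(lcm(lcm(y, h), m), v) | u. Then lcm(lcm(lcm(y, h), m), v) * f | u * f.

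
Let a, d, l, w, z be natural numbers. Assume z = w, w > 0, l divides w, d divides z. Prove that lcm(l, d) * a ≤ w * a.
z = w and d divides z, therefore d divides w. Since l divides w, lcm(l, d) divides w. w > 0, so lcm(l, d) ≤ w. By multiplying by a non-negative, lcm(l, d) * a ≤ w * a.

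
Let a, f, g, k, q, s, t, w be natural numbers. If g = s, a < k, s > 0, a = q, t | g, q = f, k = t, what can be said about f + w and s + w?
f + w < s + w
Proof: a = q and q = f, therefore a = f. Since a < k, f < k. Because k = t, f < t. g = s and t | g, therefore t | s. s > 0, so t ≤ s. f < t, so f < s. Then f + w < s + w.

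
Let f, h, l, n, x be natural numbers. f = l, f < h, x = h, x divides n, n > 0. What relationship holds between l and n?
l < n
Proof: f = l and f < h, therefore l < h. Because x divides n and n > 0, x ≤ n. From x = h, h ≤ n. l < h, so l < n.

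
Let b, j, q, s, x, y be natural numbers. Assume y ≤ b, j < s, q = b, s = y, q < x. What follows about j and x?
j < x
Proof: s = y and j < s, so j < y. Since y ≤ b, j < b. q = b and q < x, thus b < x. j < b, so j < x.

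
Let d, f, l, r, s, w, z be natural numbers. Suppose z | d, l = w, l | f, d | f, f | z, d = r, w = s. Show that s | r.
l = w and w = s, so l = s. f | z and z | d, thus f | d. d | f, so f = d. Since l | f, l | d. l = s, so s | d. d = r, so s | r.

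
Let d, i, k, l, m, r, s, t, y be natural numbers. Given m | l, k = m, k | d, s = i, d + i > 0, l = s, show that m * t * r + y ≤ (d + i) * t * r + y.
From k = m and k | d, m | d. l = s and s = i, hence l = i. m | l, so m | i. m | d, so m | d + i. Since d + i > 0, m ≤ d + i. Then m * t ≤ (d + i) * t. Then m * t * r ≤ (d + i) * t * r. Then m * t * r + y ≤ (d + i) * t * r + y.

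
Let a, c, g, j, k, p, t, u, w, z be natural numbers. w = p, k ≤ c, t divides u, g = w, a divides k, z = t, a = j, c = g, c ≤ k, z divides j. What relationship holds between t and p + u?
t divides p + u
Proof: Since k ≤ c and c ≤ k, k = c. Since c = g, k = g. g = w, so k = w. Since w = p, k = p. a = j and a divides k, therefore j divides k. Since z divides j, z divides k. k = p, so z divides p. Since z = t, t divides p. Since t divides u, t divides p + u.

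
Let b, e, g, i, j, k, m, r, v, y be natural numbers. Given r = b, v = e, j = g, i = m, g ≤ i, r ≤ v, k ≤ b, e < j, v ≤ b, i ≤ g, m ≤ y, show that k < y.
Since r = b and r ≤ v, b ≤ v. v ≤ b, so b = v. v = e, so b = e. k ≤ b, so k ≤ e. g ≤ i and i ≤ g, therefore g = i. From i = m, g = m. Because j = g and e < j, e < g. Since g = m, e < m. m ≤ y, so e < y. Since k ≤ e, k < y.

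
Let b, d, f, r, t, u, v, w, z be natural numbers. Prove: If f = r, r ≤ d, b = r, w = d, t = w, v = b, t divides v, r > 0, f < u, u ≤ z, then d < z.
v = b and t divides v, thus t divides b. Since t = w, w divides b. Since w = d, d divides b. b = r, so d divides r. Since r > 0, d ≤ r. Since r ≤ d, r = d. Since f = r, f = d. From f < u and u ≤ z, f < z. Because f = d, d < z.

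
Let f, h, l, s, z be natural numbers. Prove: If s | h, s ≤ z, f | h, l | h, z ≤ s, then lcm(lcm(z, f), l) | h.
s ≤ z and z ≤ s, so s = z. Because s | h, z | h. Because f | h, lcm(z, f) | h. Because l | h, lcm(lcm(z, f), l) | h.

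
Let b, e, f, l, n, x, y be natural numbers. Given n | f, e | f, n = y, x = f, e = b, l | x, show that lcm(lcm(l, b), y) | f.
x = f and l | x, hence l | f. Because e = b and e | f, b | f. l | f, so lcm(l, b) | f. n = y and n | f, so y | f. lcm(l, b) | f, so lcm(lcm(l, b), y) | f.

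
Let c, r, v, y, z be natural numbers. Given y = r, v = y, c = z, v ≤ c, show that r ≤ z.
From v = y and y = r, v = r. v ≤ c, so r ≤ c. Since c = z, r ≤ z.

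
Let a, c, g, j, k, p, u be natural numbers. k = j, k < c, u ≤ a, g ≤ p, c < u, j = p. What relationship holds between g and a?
g < a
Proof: k = j and j = p, therefore k = p. c < u and u ≤ a, hence c < a. Because k < c, k < a. k = p, so p < a. Since g ≤ p, g < a.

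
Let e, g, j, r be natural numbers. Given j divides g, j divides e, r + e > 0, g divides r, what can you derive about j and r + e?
j ≤ r + e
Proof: Since j divides g and g divides r, j divides r. j divides e, so j divides r + e. Since r + e > 0, j ≤ r + e.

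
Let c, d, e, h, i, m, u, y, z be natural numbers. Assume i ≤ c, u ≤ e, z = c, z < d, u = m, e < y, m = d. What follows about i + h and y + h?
i + h < y + h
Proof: Since z = c and z < d, c < d. i ≤ c, so i < d. Since u = m and m = d, u = d. Since u ≤ e, d ≤ e. i < d, so i < e. Since e < y, i < y. Then i + h < y + h.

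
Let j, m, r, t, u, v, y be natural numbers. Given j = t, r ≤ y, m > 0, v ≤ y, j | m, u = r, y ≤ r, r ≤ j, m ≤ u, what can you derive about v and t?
v ≤ t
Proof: Since y ≤ r and r ≤ y, y = r. From j | m and m > 0, j ≤ m. Since u = r and m ≤ u, m ≤ r. Since j ≤ m, j ≤ r. r ≤ j, so r = j. From y = r, y = j. j = t, so y = t. Because v ≤ y, v ≤ t.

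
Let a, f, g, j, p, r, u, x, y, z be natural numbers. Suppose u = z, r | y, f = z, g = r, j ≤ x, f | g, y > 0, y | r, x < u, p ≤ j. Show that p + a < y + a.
p ≤ j and j ≤ x, hence p ≤ x. u = z and x < u, therefore x < z. Since p ≤ x, p < z. From r | y and y | r, r = y. Because f = z and f | g, z | g. g = r, so z | r. r = y, so z | y. y > 0, so z ≤ y. Since p < z, p < y. Then p + a < y + a.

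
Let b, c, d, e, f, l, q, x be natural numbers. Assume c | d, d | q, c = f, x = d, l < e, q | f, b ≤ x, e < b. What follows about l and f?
l < f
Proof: From d | q and q | f, d | f. Since c = f and c | d, f | d. Since d | f, d = f. x = d, so x = f. l < e and e < b, so l < b. Because b ≤ x, l < x. Since x = f, l < f.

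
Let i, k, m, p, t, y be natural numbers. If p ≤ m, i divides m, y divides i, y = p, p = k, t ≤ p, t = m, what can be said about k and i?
k = i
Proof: t = m and t ≤ p, therefore m ≤ p. p ≤ m, so m = p. Since i divides m, i divides p. y = p and y divides i, thus p divides i. i divides p, so i = p. Since p = k, i = k. Then k = i.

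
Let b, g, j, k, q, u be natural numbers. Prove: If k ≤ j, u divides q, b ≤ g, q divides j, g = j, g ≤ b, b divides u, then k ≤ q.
Since b ≤ g and g ≤ b, b = g. From g = j, b = j. b divides u and u divides q, so b divides q. b = j, so j divides q. Since q divides j, j = q. Since k ≤ j, k ≤ q.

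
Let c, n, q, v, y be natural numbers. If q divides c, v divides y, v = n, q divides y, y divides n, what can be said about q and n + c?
q divides n + c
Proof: v = n and v divides y, hence n divides y. Since y divides n, y = n. q divides y, so q divides n. q divides c, so q divides n + c.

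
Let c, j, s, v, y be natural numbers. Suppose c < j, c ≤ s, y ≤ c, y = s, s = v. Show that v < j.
y = s and y ≤ c, hence s ≤ c. Because c ≤ s, c = s. s = v, so c = v. Since c < j, v < j.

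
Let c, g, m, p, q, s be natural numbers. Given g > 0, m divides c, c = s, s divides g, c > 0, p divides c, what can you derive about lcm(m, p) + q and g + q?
lcm(m, p) + q ≤ g + q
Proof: m divides c and p divides c, hence lcm(m, p) divides c. c > 0, so lcm(m, p) ≤ c. Because c = s, lcm(m, p) ≤ s. From s divides g and g > 0, s ≤ g. lcm(m, p) ≤ s, so lcm(m, p) ≤ g. Then lcm(m, p) + q ≤ g + q.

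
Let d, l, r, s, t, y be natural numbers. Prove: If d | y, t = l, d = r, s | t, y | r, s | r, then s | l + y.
Since t = l and s | t, s | l. d = r and d | y, so r | y. y | r, so r = y. Since s | r, s | y. s | l, so s | l + y.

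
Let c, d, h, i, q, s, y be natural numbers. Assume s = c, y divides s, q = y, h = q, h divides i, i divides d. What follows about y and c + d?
y divides c + d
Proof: s = c and y divides s, hence y divides c. Since h = q and h divides i, q divides i. Since i divides d, q divides d. Because q = y, y divides d. Since y divides c, y divides c + d.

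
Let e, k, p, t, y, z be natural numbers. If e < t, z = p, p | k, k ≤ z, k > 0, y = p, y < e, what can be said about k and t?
k < t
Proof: Since p | k and k > 0, p ≤ k. From z = p and k ≤ z, k ≤ p. p ≤ k, so p = k. y = p and y < e, so p < e. e < t, so p < t. p = k, so k < t.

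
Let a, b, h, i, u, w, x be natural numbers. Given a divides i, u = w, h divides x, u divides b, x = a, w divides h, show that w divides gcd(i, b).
Since w divides h and h divides x, w divides x. x = a, so w divides a. From a divides i, w divides i. u = w and u divides b, therefore w divides b. Since w divides i, w divides gcd(i, b).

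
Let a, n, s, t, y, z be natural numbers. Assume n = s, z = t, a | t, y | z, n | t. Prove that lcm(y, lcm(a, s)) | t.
Since z = t and y | z, y | t. n = s and n | t, thus s | t. Since a | t, lcm(a, s) | t. Since y | t, lcm(y, lcm(a, s)) | t.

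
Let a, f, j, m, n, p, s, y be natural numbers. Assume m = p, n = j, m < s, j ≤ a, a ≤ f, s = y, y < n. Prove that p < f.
s = y and m < s, so m < y. m = p, so p < y. From n = j and y < n, y < j. Since j ≤ a, y < a. a ≤ f, so y < f. Because p < y, p < f.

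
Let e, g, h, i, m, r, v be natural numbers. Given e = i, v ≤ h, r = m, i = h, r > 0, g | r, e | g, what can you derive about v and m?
v ≤ m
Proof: e | g and g | r, thus e | r. e = i, so i | r. Since i = h, h | r. r > 0, so h ≤ r. Since v ≤ h, v ≤ r. Since r = m, v ≤ m.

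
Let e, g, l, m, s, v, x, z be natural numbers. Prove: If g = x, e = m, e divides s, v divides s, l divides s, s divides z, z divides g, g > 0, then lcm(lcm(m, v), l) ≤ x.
e = m and e divides s, therefore m divides s. Since v divides s, lcm(m, v) divides s. Since l divides s, lcm(lcm(m, v), l) divides s. s divides z and z divides g, thus s divides g. lcm(lcm(m, v), l) divides s, so lcm(lcm(m, v), l) divides g. Since g > 0, lcm(lcm(m, v), l) ≤ g. Since g = x, lcm(lcm(m, v), l) ≤ x.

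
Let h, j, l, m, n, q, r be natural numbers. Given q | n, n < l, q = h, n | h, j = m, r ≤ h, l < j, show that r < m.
q = h and q | n, therefore h | n. Because n | h, h = n. r ≤ h, so r ≤ n. n < l and l < j, thus n < j. Because r ≤ n, r < j. Since j = m, r < m.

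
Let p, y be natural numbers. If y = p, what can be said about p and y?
p = y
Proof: Because y = p, by symmetry, p = y.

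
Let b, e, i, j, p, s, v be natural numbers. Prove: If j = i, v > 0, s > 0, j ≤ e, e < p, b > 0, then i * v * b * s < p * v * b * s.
j ≤ e and e < p, hence j < p. From j = i, i < p. Using v > 0 and multiplying by a positive, i * v < p * v. Combined with b > 0, by multiplying by a positive, i * v * b < p * v * b. Since s > 0, by multiplying by a positive, i * v * b * s < p * v * b * s.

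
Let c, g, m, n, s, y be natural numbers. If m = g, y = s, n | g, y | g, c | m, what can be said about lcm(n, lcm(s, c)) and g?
lcm(n, lcm(s, c)) | g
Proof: Because y = s and y | g, s | g. m = g and c | m, therefore c | g. Since s | g, lcm(s, c) | g. n | g, so lcm(n, lcm(s, c)) | g.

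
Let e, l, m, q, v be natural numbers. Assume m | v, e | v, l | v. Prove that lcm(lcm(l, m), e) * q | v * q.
l | v and m | v, hence lcm(l, m) | v. Since e | v, lcm(lcm(l, m), e) | v. Then lcm(lcm(l, m), e) * q | v * q.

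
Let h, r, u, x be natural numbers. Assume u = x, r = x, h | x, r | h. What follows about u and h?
u = h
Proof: From r = x and r | h, x | h. h | x, so x = h. u = x, so u = h.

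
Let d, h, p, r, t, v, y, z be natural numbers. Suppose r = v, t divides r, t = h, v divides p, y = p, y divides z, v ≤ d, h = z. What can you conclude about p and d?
p ≤ d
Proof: y = p and y divides z, so p divides z. t = h and t divides r, therefore h divides r. h = z, so z divides r. Since r = v, z divides v. p divides z, so p divides v. Since v divides p, v = p. v ≤ d, so p ≤ d.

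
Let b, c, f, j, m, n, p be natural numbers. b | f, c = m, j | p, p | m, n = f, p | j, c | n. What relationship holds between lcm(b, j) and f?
lcm(b, j) | f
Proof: p | j and j | p, so p = j. From p | m, j | m. From c = m and c | n, m | n. j | m, so j | n. From n = f, j | f. Since b | f, lcm(b, j) | f.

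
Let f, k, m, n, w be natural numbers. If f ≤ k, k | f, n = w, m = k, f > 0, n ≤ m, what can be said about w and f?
w ≤ f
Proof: From k | f and f > 0, k ≤ f. Since f ≤ k, k = f. m = k, so m = f. n ≤ m, so n ≤ f. Since n = w, w ≤ f.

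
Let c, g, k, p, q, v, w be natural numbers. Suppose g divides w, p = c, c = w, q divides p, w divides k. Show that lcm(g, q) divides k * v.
p = c and c = w, therefore p = w. Since q divides p, q divides w. Since g divides w, lcm(g, q) divides w. w divides k, so lcm(g, q) divides k. Then lcm(g, q) divides k * v.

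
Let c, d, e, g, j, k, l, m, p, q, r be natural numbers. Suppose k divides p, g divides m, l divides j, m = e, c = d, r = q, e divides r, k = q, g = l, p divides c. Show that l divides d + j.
m = e and g divides m, hence g divides e. e divides r, so g divides r. Since g = l, l divides r. Since r = q, l divides q. k divides p and p divides c, therefore k divides c. Since c = d, k divides d. k = q, so q divides d. l divides q, so l divides d. l divides j, so l divides d + j.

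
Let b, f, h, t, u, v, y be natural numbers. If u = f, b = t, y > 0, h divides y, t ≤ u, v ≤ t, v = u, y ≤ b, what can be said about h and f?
h ≤ f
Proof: Because v = u and v ≤ t, u ≤ t. Since t ≤ u, t = u. u = f, so t = f. Because h divides y and y > 0, h ≤ y. b = t and y ≤ b, thus y ≤ t. h ≤ y, so h ≤ t. t = f, so h ≤ f.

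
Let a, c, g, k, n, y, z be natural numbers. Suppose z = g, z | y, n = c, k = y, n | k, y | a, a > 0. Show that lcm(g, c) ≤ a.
From z = g and z | y, g | y. k = y and n | k, hence n | y. Since n = c, c | y. g | y, so lcm(g, c) | y. y | a, so lcm(g, c) | a. From a > 0, lcm(g, c) ≤ a.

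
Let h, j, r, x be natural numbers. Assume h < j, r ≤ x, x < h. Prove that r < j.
From r ≤ x and x < h, r < h. h < j, so r < j.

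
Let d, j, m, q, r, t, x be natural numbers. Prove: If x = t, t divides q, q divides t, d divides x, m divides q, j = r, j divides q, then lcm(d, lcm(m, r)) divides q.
t divides q and q divides t, thus t = q. x = t, so x = q. Because d divides x, d divides q. From j = r and j divides q, r divides q. m divides q, so lcm(m, r) divides q. Since d divides q, lcm(d, lcm(m, r)) divides q.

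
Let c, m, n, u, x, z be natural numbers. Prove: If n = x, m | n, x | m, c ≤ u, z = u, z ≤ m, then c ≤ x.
n = x and m | n, thus m | x. x | m, so m = x. z = u and z ≤ m, so u ≤ m. c ≤ u, so c ≤ m. Since m = x, c ≤ x.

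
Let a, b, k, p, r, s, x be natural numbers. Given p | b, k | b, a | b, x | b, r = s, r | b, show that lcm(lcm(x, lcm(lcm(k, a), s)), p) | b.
Because k | b and a | b, lcm(k, a) | b. r = s and r | b, therefore s | b. lcm(k, a) | b, so lcm(lcm(k, a), s) | b. Since x | b, lcm(x, lcm(lcm(k, a), s)) | b. p | b, so lcm(lcm(x, lcm(lcm(k, a), s)), p) | b.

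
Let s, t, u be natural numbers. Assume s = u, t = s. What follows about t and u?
t = u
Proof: t = s and s = u. By transitivity, t = u.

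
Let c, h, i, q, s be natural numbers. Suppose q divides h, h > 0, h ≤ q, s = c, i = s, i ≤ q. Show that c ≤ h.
q divides h and h > 0, so q ≤ h. Since h ≤ q, q = h. Since i = s and i ≤ q, s ≤ q. Because s = c, c ≤ q. From q = h, c ≤ h.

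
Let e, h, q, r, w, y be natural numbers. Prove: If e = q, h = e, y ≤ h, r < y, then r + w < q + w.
h = e and e = q, so h = q. Because r < y and y ≤ h, r < h. h = q, so r < q. Then r + w < q + w.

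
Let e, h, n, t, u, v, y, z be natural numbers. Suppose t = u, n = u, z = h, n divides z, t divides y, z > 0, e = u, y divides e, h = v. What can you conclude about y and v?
y ≤ v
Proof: Because t = u and t divides y, u divides y. Since e = u and y divides e, y divides u. Since u divides y, u = y. z = h and h = v, so z = v. n = u and n divides z, hence u divides z. Since z > 0, u ≤ z. z = v, so u ≤ v. u = y, so y ≤ v.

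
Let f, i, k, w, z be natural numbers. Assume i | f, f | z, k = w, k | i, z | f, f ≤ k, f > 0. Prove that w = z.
Since z | f and f | z, z = f. k | i and i | f, therefore k | f. Since f > 0, k ≤ f. Since f ≤ k, f = k. z = f, so z = k. Because k = w, z = w. Then w = z.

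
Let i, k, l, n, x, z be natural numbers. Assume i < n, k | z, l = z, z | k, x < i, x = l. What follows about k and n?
k < n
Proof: x = l and l = z, so x = z. z | k and k | z, so z = k. Since x = z, x = k. Because x < i and i < n, x < n. Since x = k, k < n.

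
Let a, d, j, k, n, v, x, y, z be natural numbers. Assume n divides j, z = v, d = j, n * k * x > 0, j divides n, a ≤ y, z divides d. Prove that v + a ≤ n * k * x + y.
j divides n and n divides j, hence j = n. Since d = j, d = n. z divides d, so z divides n. Since z = v, v divides n. Then v divides n * k. Then v divides n * k * x. n * k * x > 0, so v ≤ n * k * x. Because a ≤ y, v + a ≤ n * k * x + y.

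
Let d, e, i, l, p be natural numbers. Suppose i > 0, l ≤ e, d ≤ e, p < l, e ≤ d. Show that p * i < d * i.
e ≤ d and d ≤ e, thus e = d. From p < l and l ≤ e, p < e. Since e = d, p < d. Since i > 0, by multiplying by a positive, p * i < d * i.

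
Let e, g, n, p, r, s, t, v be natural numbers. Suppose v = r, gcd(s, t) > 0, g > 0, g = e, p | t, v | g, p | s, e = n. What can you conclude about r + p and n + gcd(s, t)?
r + p ≤ n + gcd(s, t)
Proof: g = e and e = n, hence g = n. v = r and v | g, thus r | g. Since g > 0, r ≤ g. g = n, so r ≤ n. p | s and p | t, hence p | gcd(s, t). Since gcd(s, t) > 0, p ≤ gcd(s, t). From r ≤ n, r + p ≤ n + gcd(s, t).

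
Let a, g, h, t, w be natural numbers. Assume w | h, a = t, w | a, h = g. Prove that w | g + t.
h = g and w | h, so w | g. a = t and w | a, so w | t. Since w | g, w | g + t.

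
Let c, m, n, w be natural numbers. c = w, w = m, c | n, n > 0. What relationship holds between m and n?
m ≤ n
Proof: c = w and w = m, hence c = m. c | n, so m | n. n > 0, so m ≤ n.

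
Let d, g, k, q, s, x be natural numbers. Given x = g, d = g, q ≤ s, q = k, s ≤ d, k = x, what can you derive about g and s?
g = s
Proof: d = g and s ≤ d, thus s ≤ g. From k = x and x = g, k = g. Since q = k and q ≤ s, k ≤ s. k = g, so g ≤ s. s ≤ g, so s = g. Then g = s.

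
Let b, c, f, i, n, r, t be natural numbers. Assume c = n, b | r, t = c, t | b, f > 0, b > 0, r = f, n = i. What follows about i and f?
i ≤ f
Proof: Because c = n and n = i, c = i. Since t = c and t | b, c | b. Since c = i, i | b. Since b > 0, i ≤ b. r = f and b | r, so b | f. Since f > 0, b ≤ f. i ≤ b, so i ≤ f.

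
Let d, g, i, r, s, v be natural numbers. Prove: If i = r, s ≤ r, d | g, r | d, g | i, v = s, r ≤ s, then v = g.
Since s ≤ r and r ≤ s, s = r. v = s, so v = r. Because r | d and d | g, r | g. i = r and g | i, therefore g | r. Since r | g, r = g. v = r, so v = g.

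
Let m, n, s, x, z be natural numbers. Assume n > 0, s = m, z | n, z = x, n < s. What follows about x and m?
x < m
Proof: Because z | n and n > 0, z ≤ n. Since z = x, x ≤ n. s = m and n < s, so n < m. Since x ≤ n, x < m.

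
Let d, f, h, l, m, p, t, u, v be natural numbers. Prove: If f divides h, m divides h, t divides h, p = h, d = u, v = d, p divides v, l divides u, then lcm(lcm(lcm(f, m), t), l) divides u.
Because f divides h and m divides h, lcm(f, m) divides h. t divides h, so lcm(lcm(f, m), t) divides h. From v = d and p divides v, p divides d. Since d = u, p divides u. Since p = h, h divides u. Since lcm(lcm(f, m), t) divides h, lcm(lcm(f, m), t) divides u. l divides u, so lcm(lcm(lcm(f, m), t), l) divides u.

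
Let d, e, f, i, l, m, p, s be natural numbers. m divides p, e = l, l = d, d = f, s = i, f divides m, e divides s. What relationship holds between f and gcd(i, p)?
f divides gcd(i, p)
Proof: e = l and l = d, so e = d. d = f, so e = f. s = i and e divides s, thus e divides i. e = f, so f divides i. From f divides m and m divides p, f divides p. f divides i, so f divides gcd(i, p).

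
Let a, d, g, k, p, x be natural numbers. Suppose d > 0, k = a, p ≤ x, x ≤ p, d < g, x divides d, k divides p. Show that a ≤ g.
k = a and k divides p, hence a divides p. x ≤ p and p ≤ x, hence x = p. x divides d, so p divides d. a divides p, so a divides d. Since d > 0, a ≤ d. From d < g, a < g. Then a ≤ g.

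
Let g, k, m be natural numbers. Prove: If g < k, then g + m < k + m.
g < k. By adding to both sides, g + m < k + m.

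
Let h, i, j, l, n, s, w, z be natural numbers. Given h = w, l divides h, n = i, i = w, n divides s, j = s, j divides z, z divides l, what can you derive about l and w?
l = w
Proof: h = w and l divides h, so l divides w. Since n = i and i = w, n = w. j = s and j divides z, so s divides z. Since n divides s, n divides z. Because n = w, w divides z. z divides l, so w divides l. l divides w, so l = w.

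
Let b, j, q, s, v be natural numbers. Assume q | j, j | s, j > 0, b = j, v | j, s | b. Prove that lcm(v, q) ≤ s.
From b = j and s | b, s | j. Since j | s, j = s. v | j and q | j, hence lcm(v, q) | j. j > 0, so lcm(v, q) ≤ j. From j = s, lcm(v, q) ≤ s.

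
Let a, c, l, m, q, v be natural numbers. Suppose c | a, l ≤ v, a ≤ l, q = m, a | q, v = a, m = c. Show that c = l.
q = m and m = c, so q = c. Since a | q, a | c. c | a, so c = a. v = a and l ≤ v, hence l ≤ a. a ≤ l, so a = l. Since c = a, c = l.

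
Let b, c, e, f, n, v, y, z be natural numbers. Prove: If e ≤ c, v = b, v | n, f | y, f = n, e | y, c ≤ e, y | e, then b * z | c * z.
y | e and e | y, so y = e. e ≤ c and c ≤ e, thus e = c. Since y = e, y = c. Because f = n and f | y, n | y. v | n, so v | y. Since v = b, b | y. Since y = c, b | c. Then b * z | c * z.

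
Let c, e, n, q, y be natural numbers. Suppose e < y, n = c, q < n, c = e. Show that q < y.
n = c and q < n, therefore q < c. Because c = e, q < e. e < y, so q < y.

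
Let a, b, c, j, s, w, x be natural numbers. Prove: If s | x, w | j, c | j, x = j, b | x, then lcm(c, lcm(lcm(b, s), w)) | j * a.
b | x and s | x, hence lcm(b, s) | x. x = j, so lcm(b, s) | j. w | j, so lcm(lcm(b, s), w) | j. c | j, so lcm(c, lcm(lcm(b, s), w)) | j. Then lcm(c, lcm(lcm(b, s), w)) | j * a.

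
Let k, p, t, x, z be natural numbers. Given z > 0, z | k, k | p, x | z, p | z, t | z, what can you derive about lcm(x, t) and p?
lcm(x, t) ≤ p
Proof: z | k and k | p, hence z | p. p | z, so z = p. x | z and t | z, hence lcm(x, t) | z. z > 0, so lcm(x, t) ≤ z. z = p, so lcm(x, t) ≤ p.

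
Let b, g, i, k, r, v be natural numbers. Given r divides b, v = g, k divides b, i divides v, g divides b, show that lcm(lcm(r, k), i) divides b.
Since r divides b and k divides b, lcm(r, k) divides b. Since v = g and i divides v, i divides g. Since g divides b, i divides b. From lcm(r, k) divides b, lcm(lcm(r, k), i) divides b.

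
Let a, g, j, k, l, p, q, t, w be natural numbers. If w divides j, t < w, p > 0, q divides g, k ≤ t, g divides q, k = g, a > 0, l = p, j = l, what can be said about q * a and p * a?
q * a < p * a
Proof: Because g divides q and q divides g, g = q. Since k = g, k = q. k ≤ t and t < w, therefore k < w. k = q, so q < w. From j = l and l = p, j = p. Since w divides j, w divides p. p > 0, so w ≤ p. Since q < w, q < p. Using a > 0, by multiplying by a positive, q * a < p * a.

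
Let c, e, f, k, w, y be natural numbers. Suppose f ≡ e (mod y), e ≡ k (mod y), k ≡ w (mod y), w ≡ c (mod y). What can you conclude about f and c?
f ≡ c (mod y)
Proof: f ≡ e (mod y) and e ≡ k (mod y), thus f ≡ k (mod y). k ≡ w (mod y), so f ≡ w (mod y). w ≡ c (mod y), so f ≡ c (mod y).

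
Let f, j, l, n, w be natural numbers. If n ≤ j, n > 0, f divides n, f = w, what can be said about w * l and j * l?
w * l ≤ j * l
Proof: Because f divides n and n > 0, f ≤ n. Since n ≤ j, f ≤ j. f = w, so w ≤ j. By multiplying by a non-negative, w * l ≤ j * l.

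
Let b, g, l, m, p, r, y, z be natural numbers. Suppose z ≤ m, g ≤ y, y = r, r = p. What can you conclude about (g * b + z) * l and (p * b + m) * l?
(g * b + z) * l ≤ (p * b + m) * l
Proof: y = r and r = p, thus y = p. Since g ≤ y, g ≤ p. Then g * b ≤ p * b. Since z ≤ m, g * b + z ≤ p * b + m. Then (g * b + z) * l ≤ (p * b + m) * l.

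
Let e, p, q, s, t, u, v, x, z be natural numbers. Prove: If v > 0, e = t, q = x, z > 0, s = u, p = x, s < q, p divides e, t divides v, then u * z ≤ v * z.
s = u and s < q, hence u < q. q = x, so u < x. Since p = x and p divides e, x divides e. e = t, so x divides t. t divides v, so x divides v. Since v > 0, x ≤ v. Since u < x, u < v. Since z > 0, by multiplying by a positive, u * z < v * z. Then u * z ≤ v * z.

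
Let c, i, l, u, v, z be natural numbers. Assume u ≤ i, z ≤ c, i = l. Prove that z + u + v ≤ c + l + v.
i = l and u ≤ i, hence u ≤ l. Then u + v ≤ l + v. z ≤ c, so z + u + v ≤ c + l + v.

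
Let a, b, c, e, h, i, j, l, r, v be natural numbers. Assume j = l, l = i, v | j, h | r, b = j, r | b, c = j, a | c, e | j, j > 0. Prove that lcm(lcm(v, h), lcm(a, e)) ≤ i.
Because j = l and l = i, j = i. Since b = j and r | b, r | j. Since h | r, h | j. v | j, so lcm(v, h) | j. c = j and a | c, therefore a | j. Since e | j, lcm(a, e) | j. lcm(v, h) | j, so lcm(lcm(v, h), lcm(a, e)) | j. Since j > 0, lcm(lcm(v, h), lcm(a, e)) ≤ j. Because j = i, lcm(lcm(v, h), lcm(a, e)) ≤ i.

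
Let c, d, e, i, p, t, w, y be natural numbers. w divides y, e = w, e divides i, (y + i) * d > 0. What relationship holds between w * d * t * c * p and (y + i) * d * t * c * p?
w * d * t * c * p ≤ (y + i) * d * t * c * p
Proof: e = w and e divides i, therefore w divides i. w divides y, so w divides y + i. Then w * d divides (y + i) * d. From (y + i) * d > 0, w * d ≤ (y + i) * d. By multiplying by a non-negative, w * d * t ≤ (y + i) * d * t. By multiplying by a non-negative, w * d * t * c ≤ (y + i) * d * t * c. By multiplying by a non-negative, w * d * t * c * p ≤ (y + i) * d * t * c * p.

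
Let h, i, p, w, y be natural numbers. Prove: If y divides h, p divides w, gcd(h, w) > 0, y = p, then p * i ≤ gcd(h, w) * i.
y = p and y divides h, so p divides h. Since p divides w, p divides gcd(h, w). Since gcd(h, w) > 0, p ≤ gcd(h, w). By multiplying by a non-negative, p * i ≤ gcd(h, w) * i.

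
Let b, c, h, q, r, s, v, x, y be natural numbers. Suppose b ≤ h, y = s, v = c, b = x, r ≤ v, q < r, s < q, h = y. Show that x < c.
h = y and y = s, therefore h = s. Since b ≤ h, b ≤ s. s < q and q < r, thus s < r. Since r ≤ v, s < v. b ≤ s, so b < v. b = x, so x < v. Since v = c, x < c.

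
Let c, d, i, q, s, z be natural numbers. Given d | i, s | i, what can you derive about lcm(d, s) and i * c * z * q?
lcm(d, s) | i * c * z * q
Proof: d | i and s | i, thus lcm(d, s) | i. Then lcm(d, s) | i * c. Then lcm(d, s) | i * c * z. Then lcm(d, s) | i * c * z * q.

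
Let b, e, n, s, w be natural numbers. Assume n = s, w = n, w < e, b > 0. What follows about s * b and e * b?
s * b < e * b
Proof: w = n and w < e, therefore n < e. From n = s, s < e. Because b > 0, by multiplying by a positive, s * b < e * b.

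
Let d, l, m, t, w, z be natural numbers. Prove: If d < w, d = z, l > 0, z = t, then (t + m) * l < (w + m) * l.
d = z and d < w, hence z < w. z = t, so t < w. Then t + m < w + m. Since l > 0, by multiplying by a positive, (t + m) * l < (w + m) * l.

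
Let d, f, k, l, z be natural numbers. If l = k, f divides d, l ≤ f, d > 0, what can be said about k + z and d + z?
k + z ≤ d + z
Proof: l = k and l ≤ f, thus k ≤ f. Since f divides d and d > 0, f ≤ d. k ≤ f, so k ≤ d. Then k + z ≤ d + z.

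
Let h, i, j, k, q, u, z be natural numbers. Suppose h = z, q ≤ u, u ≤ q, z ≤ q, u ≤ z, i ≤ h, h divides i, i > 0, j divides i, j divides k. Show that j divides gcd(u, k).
q ≤ u and u ≤ q, so q = u. Since z ≤ q, z ≤ u. Since u ≤ z, z = u. h = z, so h = u. Since h divides i and i > 0, h ≤ i. Because i ≤ h, i = h. Since j divides i, j divides h. Since h = u, j divides u. Since j divides k, j divides gcd(u, k).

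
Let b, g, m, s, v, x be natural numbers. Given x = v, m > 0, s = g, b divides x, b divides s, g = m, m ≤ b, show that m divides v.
From s = g and g = m, s = m. b divides s, so b divides m. Since m > 0, b ≤ m. Because m ≤ b, b = m. x = v and b divides x, therefore b divides v. Since b = m, m divides v.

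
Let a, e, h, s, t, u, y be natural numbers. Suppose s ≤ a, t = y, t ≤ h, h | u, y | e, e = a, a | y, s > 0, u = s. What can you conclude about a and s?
a = s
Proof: e = a and y | e, thus y | a. Since a | y, y = a. From t = y, t = a. u = s and h | u, therefore h | s. s > 0, so h ≤ s. t ≤ h, so t ≤ s. t = a, so a ≤ s. Since s ≤ a, a = s.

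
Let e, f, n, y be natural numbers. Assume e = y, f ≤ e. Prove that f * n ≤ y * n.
e = y and f ≤ e, so f ≤ y. Then f * n ≤ y * n.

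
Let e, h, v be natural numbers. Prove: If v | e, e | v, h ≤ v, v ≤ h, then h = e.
From h ≤ v and v ≤ h, h = v. v | e and e | v, hence v = e. Because h = v, h = e.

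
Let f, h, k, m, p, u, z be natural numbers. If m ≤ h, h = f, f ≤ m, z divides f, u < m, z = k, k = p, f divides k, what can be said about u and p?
u < p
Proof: h = f and m ≤ h, thus m ≤ f. f ≤ m, so m = f. Because z = k and z divides f, k divides f. Since f divides k, f = k. From m = f, m = k. From u < m, u < k. k = p, so u < p.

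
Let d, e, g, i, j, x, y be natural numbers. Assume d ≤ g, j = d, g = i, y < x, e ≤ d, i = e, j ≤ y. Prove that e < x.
Since g = i and i = e, g = e. Since d ≤ g, d ≤ e. Since e ≤ d, d = e. j = d, so j = e. Because j ≤ y and y < x, j < x. Since j = e, e < x.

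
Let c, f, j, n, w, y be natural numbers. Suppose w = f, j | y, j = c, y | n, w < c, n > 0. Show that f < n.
j = c and j | y, so c | y. y | n, so c | n. Since n > 0, c ≤ n. Since w < c, w < n. w = f, so f < n.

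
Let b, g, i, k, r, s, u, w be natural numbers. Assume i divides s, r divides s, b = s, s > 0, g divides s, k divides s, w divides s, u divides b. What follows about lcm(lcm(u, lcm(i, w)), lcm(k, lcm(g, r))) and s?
lcm(lcm(u, lcm(i, w)), lcm(k, lcm(g, r))) ≤ s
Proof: From b = s and u divides b, u divides s. i divides s and w divides s, so lcm(i, w) divides s. Since u divides s, lcm(u, lcm(i, w)) divides s. g divides s and r divides s, so lcm(g, r) divides s. Since k divides s, lcm(k, lcm(g, r)) divides s. Since lcm(u, lcm(i, w)) divides s, lcm(lcm(u, lcm(i, w)), lcm(k, lcm(g, r))) divides s. s > 0, so lcm(lcm(u, lcm(i, w)), lcm(k, lcm(g, r))) ≤ s.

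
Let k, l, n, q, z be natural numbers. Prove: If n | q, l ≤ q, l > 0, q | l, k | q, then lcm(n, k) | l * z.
q | l and l > 0, so q ≤ l. l ≤ q, so q = l. n | q and k | q, therefore lcm(n, k) | q. q = l, so lcm(n, k) | l. Then lcm(n, k) | l * z.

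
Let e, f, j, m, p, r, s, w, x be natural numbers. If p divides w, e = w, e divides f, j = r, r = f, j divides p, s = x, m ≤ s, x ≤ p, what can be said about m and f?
m ≤ f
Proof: Since e = w and e divides f, w divides f. p divides w, so p divides f. j = r and r = f, so j = f. Since j divides p, f divides p. Since p divides f, p = f. s = x and m ≤ s, therefore m ≤ x. x ≤ p, so m ≤ p. p = f, so m ≤ f.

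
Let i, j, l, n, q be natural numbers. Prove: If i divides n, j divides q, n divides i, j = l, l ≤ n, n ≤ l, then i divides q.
Because l ≤ n and n ≤ l, l = n. n divides i and i divides n, hence n = i. l = n, so l = i. Since j = l and j divides q, l divides q. l = i, so i divides q.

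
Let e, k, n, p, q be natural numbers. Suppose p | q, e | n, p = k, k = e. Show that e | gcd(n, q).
Since p = k and k = e, p = e. p | q, so e | q. Since e | n, e | gcd(n, q).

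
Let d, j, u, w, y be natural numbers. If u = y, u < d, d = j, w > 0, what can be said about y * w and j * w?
y * w < j * w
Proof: d = j and u < d, hence u < j. Since u = y, y < j. Since w > 0, y * w < j * w.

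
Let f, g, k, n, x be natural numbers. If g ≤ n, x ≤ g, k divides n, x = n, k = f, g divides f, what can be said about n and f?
n = f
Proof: Since x = n and x ≤ g, n ≤ g. g ≤ n, so g = n. Since g divides f, n divides f. Since k = f and k divides n, f divides n. From n divides f, n = f.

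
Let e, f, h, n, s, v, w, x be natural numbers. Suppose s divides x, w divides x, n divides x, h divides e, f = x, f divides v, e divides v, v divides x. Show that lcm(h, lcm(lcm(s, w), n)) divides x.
Since f = x and f divides v, x divides v. v divides x, so v = x. Since h divides e and e divides v, h divides v. v = x, so h divides x. Since s divides x and w divides x, lcm(s, w) divides x. n divides x, so lcm(lcm(s, w), n) divides x. h divides x, so lcm(h, lcm(lcm(s, w), n)) divides x.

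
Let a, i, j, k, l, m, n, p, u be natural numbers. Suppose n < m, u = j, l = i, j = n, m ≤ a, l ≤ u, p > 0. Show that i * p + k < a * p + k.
u = j and j = n, so u = n. Since l = i and l ≤ u, i ≤ u. From u = n, i ≤ n. Because n < m and m ≤ a, n < a. Because i ≤ n, i < a. From p > 0, by multiplying by a positive, i * p < a * p. Then i * p + k < a * p + k.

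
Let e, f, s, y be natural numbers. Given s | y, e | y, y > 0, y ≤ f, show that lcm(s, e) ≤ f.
Because s | y and e | y, lcm(s, e) | y. Since y > 0, lcm(s, e) ≤ y. Since y ≤ f, lcm(s, e) ≤ f.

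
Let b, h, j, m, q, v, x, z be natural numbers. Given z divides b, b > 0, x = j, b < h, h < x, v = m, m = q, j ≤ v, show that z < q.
z divides b and b > 0, hence z ≤ b. Since b < h and h < x, b < x. From x = j, b < j. v = m and m = q, hence v = q. Since j ≤ v, j ≤ q. From b < j, b < q. z ≤ b, so z < q.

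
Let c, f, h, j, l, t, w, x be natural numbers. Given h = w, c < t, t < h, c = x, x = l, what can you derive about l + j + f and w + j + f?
l + j + f < w + j + f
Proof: From c = x and c < t, x < t. Since t < h, x < h. From h = w, x < w. Since x = l, l < w. Then l + j < w + j. Then l + j + f < w + j + f.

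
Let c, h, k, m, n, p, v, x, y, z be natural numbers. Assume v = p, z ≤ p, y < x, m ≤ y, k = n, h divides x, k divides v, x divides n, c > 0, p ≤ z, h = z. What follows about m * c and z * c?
m * c < z * c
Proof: Since p ≤ z and z ≤ p, p = z. Because k = n and k divides v, n divides v. v = p, so n divides p. p = z, so n divides z. x divides n, so x divides z. h = z and h divides x, therefore z divides x. Since x divides z, x = z. Because m ≤ y and y < x, m < x. x = z, so m < z. Since c > 0, by multiplying by a positive, m * c < z * c.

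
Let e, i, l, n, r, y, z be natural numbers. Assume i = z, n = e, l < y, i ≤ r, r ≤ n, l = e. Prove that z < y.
Because i ≤ r and r ≤ n, i ≤ n. Since i = z, z ≤ n. n = e, so z ≤ e. l = e and l < y, hence e < y. z ≤ e, so z < y.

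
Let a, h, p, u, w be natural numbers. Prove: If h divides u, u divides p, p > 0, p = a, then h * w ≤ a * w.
Because h divides u and u divides p, h divides p. p > 0, so h ≤ p. p = a, so h ≤ a. By multiplying by a non-negative, h * w ≤ a * w.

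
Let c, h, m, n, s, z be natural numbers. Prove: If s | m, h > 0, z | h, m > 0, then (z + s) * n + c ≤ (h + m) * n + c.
z | h and h > 0, therefore z ≤ h. Since s | m and m > 0, s ≤ m. Since z ≤ h, z + s ≤ h + m. Then (z + s) * n ≤ (h + m) * n. Then (z + s) * n + c ≤ (h + m) * n + c.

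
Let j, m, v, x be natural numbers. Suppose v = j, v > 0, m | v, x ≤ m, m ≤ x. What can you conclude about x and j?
x ≤ j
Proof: m ≤ x and x ≤ m, therefore m = x. Since m | v and v > 0, m ≤ v. Since v = j, m ≤ j. m = x, so x ≤ j.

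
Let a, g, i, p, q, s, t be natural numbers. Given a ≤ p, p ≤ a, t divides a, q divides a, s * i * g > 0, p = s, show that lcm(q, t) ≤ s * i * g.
a ≤ p and p ≤ a, so a = p. Because p = s, a = s. Since q divides a and t divides a, lcm(q, t) divides a. Since a = s, lcm(q, t) divides s. Then lcm(q, t) divides s * i. Then lcm(q, t) divides s * i * g. Because s * i * g > 0, lcm(q, t) ≤ s * i * g.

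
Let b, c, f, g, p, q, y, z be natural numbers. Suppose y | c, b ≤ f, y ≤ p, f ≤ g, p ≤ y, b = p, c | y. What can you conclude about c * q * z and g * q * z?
c * q * z ≤ g * q * z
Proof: From p ≤ y and y ≤ p, p = y. Since b = p, b = y. Because y | c and c | y, y = c. Since b = y, b = c. From b ≤ f and f ≤ g, b ≤ g. Because b = c, c ≤ g. Then c * q ≤ g * q. Then c * q * z ≤ g * q * z.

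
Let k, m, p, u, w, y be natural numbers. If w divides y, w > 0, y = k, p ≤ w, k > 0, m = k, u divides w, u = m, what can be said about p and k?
p ≤ k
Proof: y = k and w divides y, therefore w divides k. From k > 0, w ≤ k. u = m and u divides w, thus m divides w. Since m = k, k divides w. w > 0, so k ≤ w. Since w ≤ k, w = k. Since p ≤ w, p ≤ k.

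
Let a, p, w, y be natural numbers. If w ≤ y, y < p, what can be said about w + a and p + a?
w + a < p + a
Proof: w ≤ y and y < p, hence w < p. Then w + a < p + a.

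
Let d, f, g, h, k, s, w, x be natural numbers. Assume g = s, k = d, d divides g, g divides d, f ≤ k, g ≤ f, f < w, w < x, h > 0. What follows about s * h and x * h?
s * h < x * h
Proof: d divides g and g divides d, hence d = g. k = d, so k = g. f ≤ k, so f ≤ g. g ≤ f, so f = g. f < w and w < x, hence f < x. f = g, so g < x. Since g = s, s < x. Since h > 0, by multiplying by a positive, s * h < x * h.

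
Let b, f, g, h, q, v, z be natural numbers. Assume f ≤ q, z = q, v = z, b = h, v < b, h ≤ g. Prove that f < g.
b = h and v < b, therefore v < h. h ≤ g, so v < g. Because v = z, z < g. Since z = q, q < g. f ≤ q, so f < g.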